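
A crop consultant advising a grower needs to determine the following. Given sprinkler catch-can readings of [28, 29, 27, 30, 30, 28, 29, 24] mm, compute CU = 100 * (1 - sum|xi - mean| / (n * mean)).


xbar = 225 / 8 = 28.125
sum|xi - xbar| = 11
CU = 100 * (1 - 11 / (8 * 28.125))
   = 100 * (1 - 0.0489)
   = 95.11%


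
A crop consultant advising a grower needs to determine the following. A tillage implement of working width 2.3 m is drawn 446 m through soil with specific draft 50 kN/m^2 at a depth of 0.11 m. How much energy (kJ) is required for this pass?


E = k * d * w * L
  = 50 * 0.11 * 2.3 * 446
  = 5641.90 kJ


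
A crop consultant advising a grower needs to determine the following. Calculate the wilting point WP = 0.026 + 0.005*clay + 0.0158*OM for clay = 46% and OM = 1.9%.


WP = 0.026 + 0.005*46 + 0.0158*1.9
   = 0.026 + 0.2300 + 0.0300
   = 0.2860


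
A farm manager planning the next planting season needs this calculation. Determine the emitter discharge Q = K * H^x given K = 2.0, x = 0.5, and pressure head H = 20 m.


Q = K * H^x
  = 2.0 * 20^0.5
  = 2.0 * 4.4721
  = 8.94 L/h


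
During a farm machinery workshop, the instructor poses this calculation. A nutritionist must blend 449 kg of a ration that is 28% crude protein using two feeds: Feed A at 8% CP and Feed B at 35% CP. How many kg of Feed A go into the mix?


parts_A = CP_b - target = 35 - 28 = 7
parts_B = target - CP_a = 28 - 8 = 20
total_parts = 7 + 20 = 27
Feed A = 449 * 7 / 27 = 116.41 kg
Feed B = 449 * 20 / 27 = 332.59 kg

116.41 kg


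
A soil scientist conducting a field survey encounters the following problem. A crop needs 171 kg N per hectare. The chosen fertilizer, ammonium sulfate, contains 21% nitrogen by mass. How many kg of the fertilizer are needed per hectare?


Rate = N_required / (N_content / 100)
     = 171 / (21 / 100)
     = 171 / 0.21
     = 814.29 kg/ha


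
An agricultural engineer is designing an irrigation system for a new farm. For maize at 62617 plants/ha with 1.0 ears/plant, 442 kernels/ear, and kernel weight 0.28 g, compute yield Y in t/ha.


Y = density * ears * kernels * kw
  = 62617 * 1.0 * 442 * 0.28 g/ha
  = 7749479.92 g/ha
  = 7749.48 kg/ha = 7.75 t/ha


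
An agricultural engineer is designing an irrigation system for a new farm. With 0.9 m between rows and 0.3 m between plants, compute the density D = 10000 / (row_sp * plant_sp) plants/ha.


D = 10000 / (row_sp * plant_sp)
  = 10000 / (0.9 * 0.3)
  = 10000 / 0.2700
  = 37037.04 plants/ha


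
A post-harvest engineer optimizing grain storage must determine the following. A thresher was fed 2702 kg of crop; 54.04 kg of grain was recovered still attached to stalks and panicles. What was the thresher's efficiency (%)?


eta = (total - unthreshed) / total * 100
    = (2702 - 54.04) / 2702 * 100
    = 2647.96 / 2702 * 100
    = 98%


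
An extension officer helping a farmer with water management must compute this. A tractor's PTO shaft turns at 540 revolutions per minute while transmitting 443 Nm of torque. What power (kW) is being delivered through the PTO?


P = 2*pi*n*T / 60000
  = 2*pi * 540 * 443 / 60000
  = 1503063.59 / 60000
  = 25.05 kW


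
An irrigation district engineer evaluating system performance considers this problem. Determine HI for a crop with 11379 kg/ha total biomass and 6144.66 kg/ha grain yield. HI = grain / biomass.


HI = grain_yield / biomass
   = 6144.66 / 11379
   = 0.54


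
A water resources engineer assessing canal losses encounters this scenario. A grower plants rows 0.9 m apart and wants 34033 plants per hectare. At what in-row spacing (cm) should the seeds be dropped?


spacing = 10000 / (row_sp * density)
        = 10000 / (0.9 * 34033)
        = 10000 / 30629.70
        = 0.32648 m = 32.65 cm


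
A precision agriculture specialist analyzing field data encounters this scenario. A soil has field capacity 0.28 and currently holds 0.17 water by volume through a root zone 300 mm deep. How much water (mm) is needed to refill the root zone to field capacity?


SMD = (FC - theta) * D
    = (0.28 - 0.17) * 300
    = 0.110 * 300
    = 33 mm


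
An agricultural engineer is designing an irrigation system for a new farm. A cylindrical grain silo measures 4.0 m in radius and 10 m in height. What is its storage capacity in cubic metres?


V = pi * r^2 * h
  = pi * 4.0^2 * 10
  = pi * 16 * 10
  = 502.65 m^3


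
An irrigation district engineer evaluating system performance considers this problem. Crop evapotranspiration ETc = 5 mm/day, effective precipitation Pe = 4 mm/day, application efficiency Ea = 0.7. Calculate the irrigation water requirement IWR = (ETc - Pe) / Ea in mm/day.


IWR = (ETc - Pe) / Ea
    = (5 - 4) / 0.7
    = 1 / 0.7
    = 1.43 mm/day


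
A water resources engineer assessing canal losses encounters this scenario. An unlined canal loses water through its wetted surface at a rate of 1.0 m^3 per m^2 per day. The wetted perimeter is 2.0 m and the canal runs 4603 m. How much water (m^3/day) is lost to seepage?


S = C * P * L
  = 1.0 * 2.0 * 4603
  = 9206 m^3/day


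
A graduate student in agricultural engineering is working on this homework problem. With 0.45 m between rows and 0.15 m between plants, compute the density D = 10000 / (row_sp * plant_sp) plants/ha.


D = 10000 / (row_sp * plant_sp)
  = 10000 / (0.45 * 0.15)
  = 10000 / 0.0675
  = 148148.15 plants/ha


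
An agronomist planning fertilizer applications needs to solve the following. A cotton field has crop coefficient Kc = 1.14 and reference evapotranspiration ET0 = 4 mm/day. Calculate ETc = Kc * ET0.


ETc = Kc * ET0
    = 1.14 * 4
    = 4.56 mm/day


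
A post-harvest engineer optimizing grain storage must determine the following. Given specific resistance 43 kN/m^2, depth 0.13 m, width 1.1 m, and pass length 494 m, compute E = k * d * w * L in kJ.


E = k * d * w * L
  = 43 * 0.13 * 1.1 * 494
  = 3037.61 kJ


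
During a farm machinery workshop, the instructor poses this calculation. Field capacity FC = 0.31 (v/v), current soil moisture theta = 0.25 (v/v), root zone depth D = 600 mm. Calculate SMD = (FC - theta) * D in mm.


SMD = (FC - theta) * D
    = (0.31 - 0.25) * 600
    = 0.060 * 600
    = 36 mm


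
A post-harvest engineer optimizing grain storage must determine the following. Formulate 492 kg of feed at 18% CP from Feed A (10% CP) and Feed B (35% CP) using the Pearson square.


parts_A = CP_b - target = 35 - 18 = 17
parts_B = target - CP_a = 18 - 10 = 8
total_parts = 17 + 8 = 25
Feed A = 492 * 17 / 25 = 334.56 kg
Feed B = 492 * 8 / 25 = 157.44 kg

334.56 kg


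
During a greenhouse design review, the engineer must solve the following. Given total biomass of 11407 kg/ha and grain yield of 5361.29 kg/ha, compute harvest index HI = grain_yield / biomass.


HI = grain_yield / biomass
   = 5361.29 / 11407
   = 0.47


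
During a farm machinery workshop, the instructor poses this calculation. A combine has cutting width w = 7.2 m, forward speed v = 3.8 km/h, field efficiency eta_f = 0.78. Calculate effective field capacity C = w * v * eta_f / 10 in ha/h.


C = w * v * eta_f / 10
  = 7.2 * 3.8 * 0.78 / 10
  = 21.34 / 10
  = 2.13 ha/h


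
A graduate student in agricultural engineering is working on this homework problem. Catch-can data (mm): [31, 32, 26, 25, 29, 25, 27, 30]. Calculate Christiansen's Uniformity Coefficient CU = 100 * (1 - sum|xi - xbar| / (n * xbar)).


xbar = 225 / 8 = 28.125
sum|xi - xbar| = 19
CU = 100 * (1 - 19 / (8 * 28.125))
   = 100 * (1 - 0.0844)
   = 91.56%


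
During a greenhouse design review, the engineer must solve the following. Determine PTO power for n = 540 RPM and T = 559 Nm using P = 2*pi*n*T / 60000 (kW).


P = 2*pi*n*T / 60000
  = 2*pi * 540 * 559 / 60000
  = 1896642.32 / 60000
  = 31.61 kW


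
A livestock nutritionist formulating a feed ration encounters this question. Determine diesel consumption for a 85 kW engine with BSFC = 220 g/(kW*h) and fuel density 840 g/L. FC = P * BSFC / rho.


FC = P * BSFC / rho_fuel
   = 85 * 220 / 840
   = 18700 / 840
   = 22.26 L/h


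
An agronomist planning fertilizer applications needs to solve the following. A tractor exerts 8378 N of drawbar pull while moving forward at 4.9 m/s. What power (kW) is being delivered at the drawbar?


P = F * v / 1000
  = 8378 * 4.9 / 1000
  = 41052.20 / 1000
  = 41.05 kW


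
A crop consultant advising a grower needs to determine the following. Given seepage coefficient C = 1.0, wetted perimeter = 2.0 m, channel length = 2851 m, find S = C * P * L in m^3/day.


S = C * P * L
  = 1.0 * 2.0 * 2851
  = 5702 m^3/day


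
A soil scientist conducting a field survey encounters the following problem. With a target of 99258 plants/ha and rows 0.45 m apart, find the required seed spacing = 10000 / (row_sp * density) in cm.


spacing = 10000 / (row_sp * density)
        = 10000 / (0.45 * 99258)
        = 10000 / 44666.10
        = 0.22388 m = 22.39 cm


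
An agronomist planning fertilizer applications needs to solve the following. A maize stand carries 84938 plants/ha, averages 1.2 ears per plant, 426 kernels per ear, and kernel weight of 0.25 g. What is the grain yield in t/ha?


Y = density * ears * kernels * kw
  = 84938 * 1.2 * 426 * 0.25 g/ha
  = 10855076.40 g/ha
  = 10855.08 kg/ha = 10.86 t/ha


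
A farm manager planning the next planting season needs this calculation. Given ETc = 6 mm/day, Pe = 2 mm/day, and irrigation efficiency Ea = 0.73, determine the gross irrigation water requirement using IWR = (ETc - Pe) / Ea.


IWR = (ETc - Pe) / Ea
    = (6 - 2) / 0.73
    = 4 / 0.73
    = 5.48 mm/day


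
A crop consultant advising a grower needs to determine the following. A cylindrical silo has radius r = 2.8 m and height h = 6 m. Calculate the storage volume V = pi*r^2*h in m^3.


V = pi * r^2 * h
  = pi * 2.8^2 * 6
  = pi * 7.84 * 6
  = 147.78 m^3


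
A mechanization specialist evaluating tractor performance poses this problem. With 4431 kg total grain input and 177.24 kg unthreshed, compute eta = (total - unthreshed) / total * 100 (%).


eta = (total - unthreshed) / total * 100
    = (4431 - 177.24) / 4431 * 100
    = 4253.76 / 4431 * 100
    = 96%


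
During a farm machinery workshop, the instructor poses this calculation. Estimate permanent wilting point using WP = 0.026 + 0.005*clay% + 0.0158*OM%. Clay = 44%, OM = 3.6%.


WP = 0.026 + 0.005*44 + 0.0158*3.6
   = 0.026 + 0.2200 + 0.0569
   = 0.3029


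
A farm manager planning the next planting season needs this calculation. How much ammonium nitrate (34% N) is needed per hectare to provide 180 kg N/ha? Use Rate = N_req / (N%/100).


Rate = N_required / (N_content / 100)
     = 180 / (34 / 100)
     = 180 / 0.34
     = 529.41 kg/ha


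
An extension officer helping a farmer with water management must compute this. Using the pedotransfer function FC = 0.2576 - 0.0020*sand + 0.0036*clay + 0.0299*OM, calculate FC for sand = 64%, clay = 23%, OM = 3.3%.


FC = 0.2576 - 0.0020*64 + 0.0036*23 + 0.0299*3.3
   = 0.2576 - 0.1280 + 0.0828 + 0.0987
   = 0.3111


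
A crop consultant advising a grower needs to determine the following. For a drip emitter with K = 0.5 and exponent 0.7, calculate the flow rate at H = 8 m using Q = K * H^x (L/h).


Q = K * H^x
  = 0.5 * 8^0.7
  = 0.5 * 4.2871
  = 2.14 L/h


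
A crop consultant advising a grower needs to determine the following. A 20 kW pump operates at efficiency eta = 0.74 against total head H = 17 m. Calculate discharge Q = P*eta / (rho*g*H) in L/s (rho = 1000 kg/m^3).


Q = (P * 1000 * eta) / (rho * g * H)
  = (20 * 1000 * 0.74) / (1000 * 9.81 * 17)
  = 14800 / 166770
  = 0.08874 m^3/s = 88.74 L/s


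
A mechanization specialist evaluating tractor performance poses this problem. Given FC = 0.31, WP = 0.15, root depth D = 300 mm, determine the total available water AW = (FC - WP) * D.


AW = (FC - WP) * D
   = (0.31 - 0.15) * 300
   = 0.16 * 300
   = 48 mm


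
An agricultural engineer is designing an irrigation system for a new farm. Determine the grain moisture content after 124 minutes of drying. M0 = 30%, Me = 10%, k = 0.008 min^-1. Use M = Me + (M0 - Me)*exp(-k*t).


M = Me + (M0 - Me) * e^(-k*t)
  = 10 + (30 - 10) * e^(-0.008*124)
  = 10 + 20 * e^(-0.992)
  = 10 + 20 * 0.37083
  = 10 + 7.4167
  = 17.42%


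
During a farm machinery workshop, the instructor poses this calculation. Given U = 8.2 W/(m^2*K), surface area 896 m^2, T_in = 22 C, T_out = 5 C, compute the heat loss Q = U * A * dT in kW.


dT = 22 - (5) = 17 K
Q = U * A * dT
  = 8.2 * 896 * 17
  = 124902.40 W = 124.90 kW


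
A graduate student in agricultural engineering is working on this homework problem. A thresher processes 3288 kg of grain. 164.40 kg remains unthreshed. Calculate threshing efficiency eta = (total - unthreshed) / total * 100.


eta = (total - unthreshed) / total * 100
    = (3288 - 164.40) / 3288 * 100
    = 3123.60 / 3288 * 100
    = 95%


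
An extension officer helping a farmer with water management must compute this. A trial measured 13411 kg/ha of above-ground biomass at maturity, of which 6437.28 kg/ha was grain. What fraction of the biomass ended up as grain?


HI = grain_yield / biomass
   = 6437.28 / 13411
   = 0.48


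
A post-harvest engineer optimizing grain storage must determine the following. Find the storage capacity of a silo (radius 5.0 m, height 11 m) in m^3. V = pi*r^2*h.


V = pi * r^2 * h
  = pi * 5.0^2 * 11
  = pi * 25 * 11
  = 863.94 m^3


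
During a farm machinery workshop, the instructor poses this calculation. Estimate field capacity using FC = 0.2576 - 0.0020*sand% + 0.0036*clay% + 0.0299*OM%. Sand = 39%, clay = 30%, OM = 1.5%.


FC = 0.2576 - 0.0020*39 + 0.0036*30 + 0.0299*1.5
   = 0.2576 - 0.0780 + 0.1080 + 0.0449
   = 0.3325


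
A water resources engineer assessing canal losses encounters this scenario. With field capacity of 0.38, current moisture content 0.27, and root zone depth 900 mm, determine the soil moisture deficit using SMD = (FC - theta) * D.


SMD = (FC - theta) * D
    = (0.38 - 0.27) * 900
    = 0.110 * 900
    = 99 mm


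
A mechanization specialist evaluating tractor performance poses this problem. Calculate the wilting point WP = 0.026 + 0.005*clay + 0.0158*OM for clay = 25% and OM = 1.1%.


WP = 0.026 + 0.005*25 + 0.0158*1.1
   = 0.026 + 0.1250 + 0.0174
   = 0.1684


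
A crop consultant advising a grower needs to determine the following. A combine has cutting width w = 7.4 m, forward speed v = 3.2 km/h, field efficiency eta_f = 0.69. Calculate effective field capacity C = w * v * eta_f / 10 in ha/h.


C = w * v * eta_f / 10
  = 7.4 * 3.2 * 0.69 / 10
  = 16.34 / 10
  = 1.63 ha/h


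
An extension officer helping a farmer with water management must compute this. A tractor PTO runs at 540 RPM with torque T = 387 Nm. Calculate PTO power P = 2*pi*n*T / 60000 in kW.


P = 2*pi*n*T / 60000
  = 2*pi * 540 * 387 / 60000
  = 1313060.07 / 60000
  = 21.88 kW


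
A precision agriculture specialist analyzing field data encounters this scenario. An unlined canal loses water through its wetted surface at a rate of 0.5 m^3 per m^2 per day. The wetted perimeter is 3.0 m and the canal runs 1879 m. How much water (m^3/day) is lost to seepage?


S = C * P * L
  = 0.5 * 3.0 * 1879
  = 2818.50 m^3/day


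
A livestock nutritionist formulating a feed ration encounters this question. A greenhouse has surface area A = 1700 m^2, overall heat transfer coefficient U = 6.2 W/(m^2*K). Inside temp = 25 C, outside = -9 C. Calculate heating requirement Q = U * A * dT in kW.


dT = 25 - (-9) = 34 K
Q = U * A * dT
  = 6.2 * 1700 * 34
  = 358360 W = 358.36 kW


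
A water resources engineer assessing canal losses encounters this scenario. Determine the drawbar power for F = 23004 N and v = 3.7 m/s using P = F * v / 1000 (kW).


P = F * v / 1000
  = 23004 * 3.7 / 1000
  = 85114.80 / 1000
  = 85.11 kW


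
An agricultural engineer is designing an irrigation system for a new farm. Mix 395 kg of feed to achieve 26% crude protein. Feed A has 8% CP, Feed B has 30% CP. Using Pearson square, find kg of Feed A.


parts_A = CP_b - target = 30 - 26 = 4
parts_B = target - CP_a = 26 - 8 = 18
total_parts = 4 + 18 = 22
Feed A = 395 * 4 / 22 = 71.82 kg
Feed B = 395 * 18 / 22 = 323.18 kg

71.82 kg


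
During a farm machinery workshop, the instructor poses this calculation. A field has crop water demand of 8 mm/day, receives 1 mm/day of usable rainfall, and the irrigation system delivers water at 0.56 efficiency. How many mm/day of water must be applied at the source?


IWR = (ETc - Pe) / Ea
    = (8 - 1) / 0.56
    = 7 / 0.56
    = 12.50 mm/day


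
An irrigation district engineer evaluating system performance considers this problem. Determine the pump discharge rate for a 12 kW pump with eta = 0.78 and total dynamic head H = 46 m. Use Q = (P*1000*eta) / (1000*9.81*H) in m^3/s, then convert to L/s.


Q = (P * 1000 * eta) / (rho * g * H)
  = (12 * 1000 * 0.78) / (1000 * 9.81 * 46)
  = 9360 / 451260
  = 0.02074 m^3/s = 20.74 L/s


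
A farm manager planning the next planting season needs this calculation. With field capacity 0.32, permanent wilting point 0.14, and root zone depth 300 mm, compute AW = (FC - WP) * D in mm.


AW = (FC - WP) * D
   = (0.32 - 0.14) * 300
   = 0.18 * 300
   = 54 mm


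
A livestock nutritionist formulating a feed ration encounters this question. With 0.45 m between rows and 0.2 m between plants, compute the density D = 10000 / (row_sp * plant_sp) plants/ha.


D = 10000 / (row_sp * plant_sp)
  = 10000 / (0.45 * 0.2)
  = 10000 / 0.0900
  = 111111.11 plants/ha


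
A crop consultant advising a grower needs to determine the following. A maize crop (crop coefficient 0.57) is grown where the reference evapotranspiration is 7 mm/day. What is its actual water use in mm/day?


ETc = Kc * ET0
    = 0.57 * 7
    = 3.99 mm/day


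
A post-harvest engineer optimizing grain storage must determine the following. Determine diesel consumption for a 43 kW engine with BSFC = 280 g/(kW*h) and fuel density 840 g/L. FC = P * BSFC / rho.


FC = P * BSFC / rho_fuel
   = 43 * 280 / 840
   = 12040 / 840
   = 14.33 L/h


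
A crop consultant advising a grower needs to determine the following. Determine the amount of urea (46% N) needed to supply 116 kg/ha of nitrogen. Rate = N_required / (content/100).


Rate = N_required / (N_content / 100)
     = 116 / (46 / 100)
     = 116 / 0.46
     = 252.17 kg/ha


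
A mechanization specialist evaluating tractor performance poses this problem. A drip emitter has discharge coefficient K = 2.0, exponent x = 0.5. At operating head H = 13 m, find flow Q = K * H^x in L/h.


Q = K * H^x
  = 2.0 * 13^0.5
  = 2.0 * 3.6056
  = 7.21 L/h


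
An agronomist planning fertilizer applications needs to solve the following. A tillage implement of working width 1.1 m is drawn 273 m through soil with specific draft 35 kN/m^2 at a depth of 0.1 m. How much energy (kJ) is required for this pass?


E = k * d * w * L
  = 35 * 0.1 * 1.1 * 273
  = 1051.05 kJ


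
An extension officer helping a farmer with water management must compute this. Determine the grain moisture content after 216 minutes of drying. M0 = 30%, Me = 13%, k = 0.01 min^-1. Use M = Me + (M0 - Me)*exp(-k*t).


M = Me + (M0 - Me) * e^(-k*t)
  = 13 + (30 - 13) * e^(-0.01*216)
  = 13 + 17 * e^(-2.160)
  = 13 + 17 * 0.11533
  = 13 + 1.9605
  = 14.96%


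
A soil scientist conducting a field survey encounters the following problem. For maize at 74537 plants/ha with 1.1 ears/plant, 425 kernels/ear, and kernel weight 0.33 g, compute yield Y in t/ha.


Y = density * ears * kernels * kw
  = 74537 * 1.1 * 425 * 0.33 g/ha
  = 11499195.68 g/ha
  = 11499.20 kg/ha = 11.50 t/ha


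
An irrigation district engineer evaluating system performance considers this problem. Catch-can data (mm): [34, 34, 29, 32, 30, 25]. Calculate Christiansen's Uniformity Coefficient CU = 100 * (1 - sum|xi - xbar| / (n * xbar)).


xbar = 184 / 6 = 30.667
sum|xi - xbar| = 16
CU = 100 * (1 - 16 / (6 * 30.667))
   = 100 * (1 - 0.0870)
   = 91.30%


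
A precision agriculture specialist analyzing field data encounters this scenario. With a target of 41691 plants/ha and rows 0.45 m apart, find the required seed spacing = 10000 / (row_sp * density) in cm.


spacing = 10000 / (row_sp * density)
        = 10000 / (0.45 * 41691)
        = 10000 / 18760.95
        = 0.53302 m = 53.30 cm


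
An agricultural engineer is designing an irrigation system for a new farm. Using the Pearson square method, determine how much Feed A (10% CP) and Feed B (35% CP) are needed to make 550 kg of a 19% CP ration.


parts_A = CP_b - target = 35 - 19 = 16
parts_B = target - CP_a = 19 - 10 = 9
total_parts = 16 + 9 = 25
Feed A = 550 * 16 / 25 = 352 kg
Feed B = 550 * 9 / 25 = 198 kg

352 kg


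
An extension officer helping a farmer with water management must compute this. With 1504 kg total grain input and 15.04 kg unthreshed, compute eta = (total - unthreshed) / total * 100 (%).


eta = (total - unthreshed) / total * 100
    = (1504 - 15.04) / 1504 * 100
    = 1488.96 / 1504 * 100
    = 99%


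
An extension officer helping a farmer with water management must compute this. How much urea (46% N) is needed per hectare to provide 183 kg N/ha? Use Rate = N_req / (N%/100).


Rate = N_required / (N_content / 100)
     = 183 / (46 / 100)
     = 183 / 0.46
     = 397.83 kg/ha


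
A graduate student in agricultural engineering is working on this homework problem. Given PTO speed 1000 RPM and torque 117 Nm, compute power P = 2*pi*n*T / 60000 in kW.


P = 2*pi*n*T / 60000
  = 2*pi * 1000 * 117 / 60000
  = 735132.68 / 60000
  = 12.25 kW


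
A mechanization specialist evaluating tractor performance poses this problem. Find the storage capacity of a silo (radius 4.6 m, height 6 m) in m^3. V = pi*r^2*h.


V = pi * r^2 * h
  = pi * 4.6^2 * 6
  = pi * 21.16 * 6
  = 398.86 m^3


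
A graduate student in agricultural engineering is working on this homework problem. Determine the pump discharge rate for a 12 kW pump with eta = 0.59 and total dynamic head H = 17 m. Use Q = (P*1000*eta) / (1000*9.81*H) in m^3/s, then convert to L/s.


Q = (P * 1000 * eta) / (rho * g * H)
  = (12 * 1000 * 0.59) / (1000 * 9.81 * 17)
  = 7080 / 166770
  = 0.04245 m^3/s = 42.45 L/s


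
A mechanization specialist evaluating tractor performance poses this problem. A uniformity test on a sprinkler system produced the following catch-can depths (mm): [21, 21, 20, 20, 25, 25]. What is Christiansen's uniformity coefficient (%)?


xbar = 132 / 6 = 22
sum|xi - xbar| = 12
CU = 100 * (1 - 12 / (6 * 22))
   = 100 * (1 - 0.0909)
   = 90.91%


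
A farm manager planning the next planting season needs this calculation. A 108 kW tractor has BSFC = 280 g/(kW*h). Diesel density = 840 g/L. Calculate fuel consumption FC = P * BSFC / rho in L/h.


FC = P * BSFC / rho_fuel
   = 108 * 280 / 840
   = 30240 / 840
   = 36 L/h


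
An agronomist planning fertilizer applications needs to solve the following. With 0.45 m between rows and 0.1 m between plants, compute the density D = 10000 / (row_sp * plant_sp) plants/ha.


D = 10000 / (row_sp * plant_sp)
  = 10000 / (0.45 * 0.1)
  = 10000 / 0.0450
  = 222222.22 plants/ha


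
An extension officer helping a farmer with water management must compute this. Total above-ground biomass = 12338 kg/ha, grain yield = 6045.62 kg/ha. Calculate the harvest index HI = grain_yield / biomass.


HI = grain_yield / biomass
   = 6045.62 / 12338
   = 0.49


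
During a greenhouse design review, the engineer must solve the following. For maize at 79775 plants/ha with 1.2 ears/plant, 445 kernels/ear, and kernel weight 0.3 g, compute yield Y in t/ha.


Y = density * ears * kernels * kw
  = 79775 * 1.2 * 445 * 0.3 g/ha
  = 12779955 g/ha
  = 12779.96 kg/ha = 12.78 t/ha


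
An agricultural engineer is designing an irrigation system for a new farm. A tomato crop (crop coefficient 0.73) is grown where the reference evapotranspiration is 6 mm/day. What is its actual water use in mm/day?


ETc = Kc * ET0
    = 0.73 * 6
    = 4.38 mm/day


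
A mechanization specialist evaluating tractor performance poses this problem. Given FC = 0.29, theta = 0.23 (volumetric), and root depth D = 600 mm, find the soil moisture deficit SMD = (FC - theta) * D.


SMD = (FC - theta) * D
    = (0.29 - 0.23) * 600
    = 0.060 * 600
    = 36 mm


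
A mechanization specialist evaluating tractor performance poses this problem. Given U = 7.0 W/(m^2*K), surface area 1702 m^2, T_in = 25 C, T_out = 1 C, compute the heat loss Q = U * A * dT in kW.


dT = 25 - (1) = 24 K
Q = U * A * dT
  = 7.0 * 1702 * 24
  = 285936 W = 285.94 kW


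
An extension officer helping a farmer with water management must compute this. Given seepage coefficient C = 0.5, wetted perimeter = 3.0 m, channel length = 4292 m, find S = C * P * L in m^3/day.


S = C * P * L
  = 0.5 * 3.0 * 4292
  = 6438 m^3/day


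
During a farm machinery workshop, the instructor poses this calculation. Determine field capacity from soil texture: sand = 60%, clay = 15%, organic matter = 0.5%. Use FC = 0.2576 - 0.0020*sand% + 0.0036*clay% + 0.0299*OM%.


FC = 0.2576 - 0.0020*60 + 0.0036*15 + 0.0299*0.5
   = 0.2576 - 0.1200 + 0.0540 + 0.0150
   = 0.2066


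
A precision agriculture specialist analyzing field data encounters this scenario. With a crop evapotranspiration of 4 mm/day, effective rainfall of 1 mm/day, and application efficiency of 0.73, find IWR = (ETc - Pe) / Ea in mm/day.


IWR = (ETc - Pe) / Ea
    = (4 - 1) / 0.73
    = 3 / 0.73
    = 4.11 mm/day


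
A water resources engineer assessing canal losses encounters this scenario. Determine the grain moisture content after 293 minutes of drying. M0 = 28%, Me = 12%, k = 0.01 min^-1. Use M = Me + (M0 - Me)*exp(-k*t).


M = Me + (M0 - Me) * e^(-k*t)
  = 12 + (28 - 12) * e^(-0.01*293)
  = 12 + 16 * e^(-2.930)
  = 12 + 16 * 0.05340
  = 12 + 0.8544
  = 12.85%


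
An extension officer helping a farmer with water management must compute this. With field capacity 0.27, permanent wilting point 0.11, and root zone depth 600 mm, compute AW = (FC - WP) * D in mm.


AW = (FC - WP) * D
   = (0.27 - 0.11) * 600
   = 0.16 * 600
   = 96 mm


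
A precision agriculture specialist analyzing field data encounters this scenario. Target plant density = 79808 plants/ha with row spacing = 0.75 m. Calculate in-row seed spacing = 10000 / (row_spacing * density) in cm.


spacing = 10000 / (row_sp * density)
        = 10000 / (0.75 * 79808)
        = 10000 / 59856
        = 0.16707 m = 16.71 cm


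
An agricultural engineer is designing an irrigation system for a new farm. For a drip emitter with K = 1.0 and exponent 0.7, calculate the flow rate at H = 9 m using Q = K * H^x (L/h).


Q = K * H^x
  = 1.0 * 9^0.7
  = 1.0 * 4.6555
  = 4.66 L/h


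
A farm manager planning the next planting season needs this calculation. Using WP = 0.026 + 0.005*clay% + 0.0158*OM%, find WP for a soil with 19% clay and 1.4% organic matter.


WP = 0.026 + 0.005*19 + 0.0158*1.4
   = 0.026 + 0.0950 + 0.0221
   = 0.1431


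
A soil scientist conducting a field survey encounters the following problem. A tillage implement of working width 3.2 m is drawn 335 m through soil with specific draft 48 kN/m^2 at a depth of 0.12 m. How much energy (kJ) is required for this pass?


E = k * d * w * L
  = 48 * 0.12 * 3.2 * 335
  = 6174.72 kJ


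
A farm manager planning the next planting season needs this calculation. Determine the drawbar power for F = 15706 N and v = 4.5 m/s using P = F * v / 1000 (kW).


P = F * v / 1000
  = 15706 * 4.5 / 1000
  = 70677 / 1000
  = 70.68 kW


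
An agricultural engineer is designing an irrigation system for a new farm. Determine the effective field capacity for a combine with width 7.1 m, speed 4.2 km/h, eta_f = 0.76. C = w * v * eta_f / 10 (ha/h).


C = w * v * eta_f / 10
  = 7.1 * 4.2 * 0.76 / 10
  = 22.66 / 10
  = 2.27 ha/h


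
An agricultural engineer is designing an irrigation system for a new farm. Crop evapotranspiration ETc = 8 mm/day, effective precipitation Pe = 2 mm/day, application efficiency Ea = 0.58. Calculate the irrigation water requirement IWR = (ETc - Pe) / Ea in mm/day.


IWR = (ETc - Pe) / Ea
    = (8 - 2) / 0.58
    = 6 / 0.58
    = 10.34 mm/day


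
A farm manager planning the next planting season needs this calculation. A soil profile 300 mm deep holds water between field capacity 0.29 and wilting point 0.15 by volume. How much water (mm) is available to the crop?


AW = (FC - WP) * D
   = (0.29 - 0.15) * 300
   = 0.14 * 300
   = 42 mm


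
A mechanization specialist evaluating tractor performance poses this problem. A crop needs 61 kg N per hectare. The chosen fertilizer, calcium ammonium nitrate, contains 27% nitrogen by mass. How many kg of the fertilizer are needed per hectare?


Rate = N_required / (N_content / 100)
     = 61 / (27 / 100)
     = 61 / 0.27
     = 225.93 kg/ha


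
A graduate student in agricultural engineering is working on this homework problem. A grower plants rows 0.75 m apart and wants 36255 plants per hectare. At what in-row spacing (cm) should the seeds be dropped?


spacing = 10000 / (row_sp * density)
        = 10000 / (0.75 * 36255)
        = 10000 / 27191.25
        = 0.36777 m = 36.78 cm


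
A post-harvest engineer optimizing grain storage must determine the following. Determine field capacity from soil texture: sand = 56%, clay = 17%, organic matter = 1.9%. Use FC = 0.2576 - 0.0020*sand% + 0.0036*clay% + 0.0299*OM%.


FC = 0.2576 - 0.0020*56 + 0.0036*17 + 0.0299*1.9
   = 0.2576 - 0.1120 + 0.0612 + 0.0568
   = 0.2636


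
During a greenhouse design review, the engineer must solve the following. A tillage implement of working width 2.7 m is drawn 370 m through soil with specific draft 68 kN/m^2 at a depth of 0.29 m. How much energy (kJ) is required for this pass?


E = k * d * w * L
  = 68 * 0.29 * 2.7 * 370
  = 19700.28 kJ


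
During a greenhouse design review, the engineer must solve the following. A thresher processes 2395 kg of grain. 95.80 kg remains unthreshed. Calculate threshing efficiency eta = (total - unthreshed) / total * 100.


eta = (total - unthreshed) / total * 100
    = (2395 - 95.80) / 2395 * 100
    = 2299.20 / 2395 * 100
    = 96%


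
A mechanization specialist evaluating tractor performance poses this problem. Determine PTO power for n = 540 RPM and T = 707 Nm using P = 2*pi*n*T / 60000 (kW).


P = 2*pi*n*T / 60000
  = 2*pi * 540 * 707 / 60000
  = 2398794.49 / 60000
  = 39.98 kW


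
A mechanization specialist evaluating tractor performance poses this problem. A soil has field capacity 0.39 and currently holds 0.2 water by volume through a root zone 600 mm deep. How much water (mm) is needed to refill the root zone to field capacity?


SMD = (FC - theta) * D
    = (0.39 - 0.2) * 600
    = 0.190 * 600
    = 114 mm


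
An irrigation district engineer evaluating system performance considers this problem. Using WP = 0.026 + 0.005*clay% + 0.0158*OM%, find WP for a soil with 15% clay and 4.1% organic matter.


WP = 0.026 + 0.005*15 + 0.0158*4.1
   = 0.026 + 0.0750 + 0.0648
   = 0.1658


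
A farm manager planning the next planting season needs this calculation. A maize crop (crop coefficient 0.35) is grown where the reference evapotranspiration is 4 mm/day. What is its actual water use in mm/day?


ETc = Kc * ET0
    = 0.35 * 4
    = 1.40 mm/day


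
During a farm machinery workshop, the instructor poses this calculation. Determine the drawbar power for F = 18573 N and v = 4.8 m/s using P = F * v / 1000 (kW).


P = F * v / 1000
  = 18573 * 4.8 / 1000
  = 89150.40 / 1000
  = 89.15 kW


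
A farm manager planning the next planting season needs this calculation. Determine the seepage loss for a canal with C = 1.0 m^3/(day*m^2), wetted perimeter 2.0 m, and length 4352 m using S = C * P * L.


S = C * P * L
  = 1.0 * 2.0 * 4352
  = 8704 m^3/day


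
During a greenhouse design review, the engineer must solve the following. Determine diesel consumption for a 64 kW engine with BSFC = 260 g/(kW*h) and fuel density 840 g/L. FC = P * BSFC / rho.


FC = P * BSFC / rho_fuel
   = 64 * 260 / 840
   = 16640 / 840
   = 19.81 L/h


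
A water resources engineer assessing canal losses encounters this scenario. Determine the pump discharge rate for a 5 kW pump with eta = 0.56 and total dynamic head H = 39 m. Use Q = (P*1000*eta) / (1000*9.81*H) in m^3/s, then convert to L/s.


Q = (P * 1000 * eta) / (rho * g * H)
  = (5 * 1000 * 0.56) / (1000 * 9.81 * 39)
  = 2800 / 382590
  = 0.00732 m^3/s = 7.32 L/s


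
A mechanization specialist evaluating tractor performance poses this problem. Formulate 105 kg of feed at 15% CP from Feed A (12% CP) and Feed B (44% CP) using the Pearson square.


parts_A = CP_b - target = 44 - 15 = 29
parts_B = target - CP_a = 15 - 12 = 3
total_parts = 29 + 3 = 32
Feed A = 105 * 29 / 32 = 95.16 kg
Feed B = 105 * 3 / 32 = 9.84 kg

95.16 kg


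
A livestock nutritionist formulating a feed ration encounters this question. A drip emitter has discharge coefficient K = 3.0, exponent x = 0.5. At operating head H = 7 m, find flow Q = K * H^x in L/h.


Q = K * H^x
  = 3.0 * 7^0.5
  = 3.0 * 2.6458
  = 7.94 L/h


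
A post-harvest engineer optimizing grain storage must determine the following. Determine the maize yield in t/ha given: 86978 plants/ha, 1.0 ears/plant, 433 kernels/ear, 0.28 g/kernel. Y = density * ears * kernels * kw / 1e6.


Y = density * ears * kernels * kw
  = 86978 * 1.0 * 433 * 0.28 g/ha
  = 10545212.72 g/ha
  = 10545.21 kg/ha = 10.55 t/ha


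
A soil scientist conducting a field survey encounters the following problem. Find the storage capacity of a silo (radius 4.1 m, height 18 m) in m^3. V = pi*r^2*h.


V = pi * r^2 * h
  = pi * 4.1^2 * 18
  = pi * 16.81 * 18
  = 950.58 m^3


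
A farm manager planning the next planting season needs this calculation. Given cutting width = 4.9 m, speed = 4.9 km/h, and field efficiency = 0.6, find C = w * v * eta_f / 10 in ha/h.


C = w * v * eta_f / 10
  = 4.9 * 4.9 * 0.6 / 10
  = 14.41 / 10
  = 1.44 ha/h


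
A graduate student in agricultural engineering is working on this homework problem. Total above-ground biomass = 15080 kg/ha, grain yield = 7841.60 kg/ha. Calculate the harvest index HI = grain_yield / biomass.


HI = grain_yield / biomass
   = 7841.60 / 15080
   = 0.52


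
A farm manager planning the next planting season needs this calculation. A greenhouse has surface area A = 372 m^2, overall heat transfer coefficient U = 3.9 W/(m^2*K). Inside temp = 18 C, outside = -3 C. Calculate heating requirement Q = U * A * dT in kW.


dT = 18 - (-3) = 21 K
Q = U * A * dT
  = 3.9 * 372 * 21
  = 30466.80 W = 30.47 kW


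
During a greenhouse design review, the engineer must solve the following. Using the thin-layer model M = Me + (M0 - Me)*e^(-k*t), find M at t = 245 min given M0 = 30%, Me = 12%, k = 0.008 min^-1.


M = Me + (M0 - Me) * e^(-k*t)
  = 12 + (30 - 12) * e^(-0.008*245)
  = 12 + 18 * e^(-1.960)
  = 12 + 18 * 0.14086
  = 12 + 2.5355
  = 14.54%


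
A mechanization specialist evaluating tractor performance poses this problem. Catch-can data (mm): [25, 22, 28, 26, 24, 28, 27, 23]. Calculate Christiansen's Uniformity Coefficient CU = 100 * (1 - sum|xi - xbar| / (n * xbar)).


xbar = 203 / 8 = 25.375
sum|xi - xbar| = 15
CU = 100 * (1 - 15 / (8 * 25.375))
   = 100 * (1 - 0.0739)
   = 92.61%


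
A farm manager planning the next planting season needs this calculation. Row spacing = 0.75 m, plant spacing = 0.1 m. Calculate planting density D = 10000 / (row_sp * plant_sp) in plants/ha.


D = 10000 / (row_sp * plant_sp)
  = 10000 / (0.75 * 0.1)
  = 10000 / 0.0750
  = 133333.33 plants/ha


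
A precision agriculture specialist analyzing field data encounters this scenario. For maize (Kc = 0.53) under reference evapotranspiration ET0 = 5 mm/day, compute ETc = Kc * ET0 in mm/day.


ETc = Kc * ET0
    = 0.53 * 5
    = 2.65 mm/day


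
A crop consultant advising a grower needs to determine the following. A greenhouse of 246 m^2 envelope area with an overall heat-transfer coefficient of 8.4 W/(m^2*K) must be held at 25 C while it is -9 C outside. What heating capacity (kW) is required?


dT = 25 - (-9) = 34 K
Q = U * A * dT
  = 8.4 * 246 * 34
  = 70257.60 W = 70.26 kW


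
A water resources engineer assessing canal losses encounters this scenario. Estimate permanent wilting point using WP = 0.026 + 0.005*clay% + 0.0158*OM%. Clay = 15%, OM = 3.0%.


WP = 0.026 + 0.005*15 + 0.0158*3.0
   = 0.026 + 0.0750 + 0.0474
   = 0.1484


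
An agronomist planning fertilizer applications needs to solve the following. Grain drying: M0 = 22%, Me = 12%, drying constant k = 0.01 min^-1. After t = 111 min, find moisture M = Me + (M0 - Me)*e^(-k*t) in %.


M = Me + (M0 - Me) * e^(-k*t)
  = 12 + (22 - 12) * e^(-0.01*111)
  = 12 + 10 * e^(-1.110)
  = 12 + 10 * 0.32956
  = 12 + 3.2956
  = 15.30%


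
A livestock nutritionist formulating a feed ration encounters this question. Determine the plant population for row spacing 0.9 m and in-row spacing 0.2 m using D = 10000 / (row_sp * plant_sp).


D = 10000 / (row_sp * plant_sp)
  = 10000 / (0.9 * 0.2)
  = 10000 / 0.1800
  = 55555.56 plants/ha


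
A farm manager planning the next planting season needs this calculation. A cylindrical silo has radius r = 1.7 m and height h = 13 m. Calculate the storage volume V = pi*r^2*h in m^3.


V = pi * r^2 * h
  = pi * 1.7^2 * 13
  = pi * 2.89 * 13
  = 118.03 m^3


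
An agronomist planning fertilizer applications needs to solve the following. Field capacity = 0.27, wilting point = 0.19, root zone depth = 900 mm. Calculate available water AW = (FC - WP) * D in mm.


AW = (FC - WP) * D
   = (0.27 - 0.19) * 900
   = 0.08 * 900
   = 72 mm


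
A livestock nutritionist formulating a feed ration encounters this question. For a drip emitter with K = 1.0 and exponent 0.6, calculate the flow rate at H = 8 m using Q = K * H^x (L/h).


Q = K * H^x
  = 1.0 * 8^0.6
  = 1.0 * 3.4822
  = 3.48 L/h


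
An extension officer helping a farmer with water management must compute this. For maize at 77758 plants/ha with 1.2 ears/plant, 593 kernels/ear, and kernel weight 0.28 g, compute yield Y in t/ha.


Y = density * ears * kernels * kw
  = 77758 * 1.2 * 593 * 0.28 g/ha
  = 15493125.98 g/ha
  = 15493.13 kg/ha = 15.49 t/ha


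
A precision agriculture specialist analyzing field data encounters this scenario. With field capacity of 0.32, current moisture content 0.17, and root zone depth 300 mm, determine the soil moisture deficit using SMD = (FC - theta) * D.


SMD = (FC - theta) * D
    = (0.32 - 0.17) * 300
    = 0.150 * 300
    = 45 mm


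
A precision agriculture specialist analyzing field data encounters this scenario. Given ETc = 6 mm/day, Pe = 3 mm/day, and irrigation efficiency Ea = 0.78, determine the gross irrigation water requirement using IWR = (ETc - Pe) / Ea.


IWR = (ETc - Pe) / Ea
    = (6 - 3) / 0.78
    = 3 / 0.78
    = 3.85 mm/day


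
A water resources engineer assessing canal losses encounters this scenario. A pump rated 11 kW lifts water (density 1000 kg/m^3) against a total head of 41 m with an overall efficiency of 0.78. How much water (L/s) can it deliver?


Q = (P * 1000 * eta) / (rho * g * H)
  = (11 * 1000 * 0.78) / (1000 * 9.81 * 41)
  = 8580 / 402210
  = 0.02133 m^3/s = 21.33 L/s


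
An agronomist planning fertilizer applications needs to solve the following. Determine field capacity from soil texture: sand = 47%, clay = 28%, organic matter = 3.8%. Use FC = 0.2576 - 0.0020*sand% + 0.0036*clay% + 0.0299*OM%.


FC = 0.2576 - 0.0020*47 + 0.0036*28 + 0.0299*3.8
   = 0.2576 - 0.0940 + 0.1008 + 0.1136
   = 0.3780
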